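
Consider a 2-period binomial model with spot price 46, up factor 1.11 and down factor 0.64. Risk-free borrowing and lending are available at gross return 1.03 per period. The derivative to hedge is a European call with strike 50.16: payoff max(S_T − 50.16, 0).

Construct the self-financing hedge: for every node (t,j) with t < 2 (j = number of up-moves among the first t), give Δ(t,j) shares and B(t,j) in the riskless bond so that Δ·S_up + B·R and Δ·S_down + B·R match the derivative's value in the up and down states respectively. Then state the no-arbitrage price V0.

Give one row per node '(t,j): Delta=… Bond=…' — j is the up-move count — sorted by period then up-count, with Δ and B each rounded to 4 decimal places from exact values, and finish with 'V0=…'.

(0,0): Delta=0.2428 Bond=-6.9406
(1,0): Delta=0.0000 Bond=0.0000
(1,1): Delta=0.2715 Bond=-8.6152
V0=4.2294

No-arbitrage ⇒ martingale measure with p* = (R−d)/(u−d) = 0.8298.
Terminal payoffs: V(2,0)=0.0000, V(2,1)=0.0000, V(2,2)=6.5166
  t=1,j=0: stock 29.4400 → up 32.6784 (V=0.0000), down 18.8416 (V=0.0000). Price 0.0000; hedge Δ=0.0000, bond B=0.0000.
  t=1,j=1: stock 51.0600 → up 56.6766 (V=6.5166), down 32.6784 (V=0.0000). Price 5.2499; hedge Δ=0.2715, bond B=-8.6152.
  t=0,j=0: stock 46.0000 → up 51.0600 (V=5.2499), down 29.4400 (V=0.0000). Price 4.2294; hedge Δ=0.2428, bond B=-6.9406.
Check: Δ(0,0)·S0 + B(0,0) = 4.2294 = V0.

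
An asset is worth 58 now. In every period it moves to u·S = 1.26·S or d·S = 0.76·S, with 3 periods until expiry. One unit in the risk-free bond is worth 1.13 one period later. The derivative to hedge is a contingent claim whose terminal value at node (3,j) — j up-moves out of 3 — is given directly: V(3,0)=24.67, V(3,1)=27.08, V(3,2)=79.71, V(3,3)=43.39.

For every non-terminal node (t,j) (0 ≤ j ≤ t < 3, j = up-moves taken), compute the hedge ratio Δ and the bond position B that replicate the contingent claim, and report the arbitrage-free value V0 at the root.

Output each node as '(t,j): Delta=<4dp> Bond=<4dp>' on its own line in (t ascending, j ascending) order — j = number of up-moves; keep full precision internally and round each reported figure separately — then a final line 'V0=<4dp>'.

Since d<R<u, set p* = (R−d)/(u−d) = 0.7400; price each node as the discounted p*-expectation of its children.
Terminal payoffs: V(3,0)=24.6700, V(3,1)=27.0800, V(3,2)=79.7100, V(3,3)=43.3900
Node (2,0) S=33.5008: V=(p*·27.0800+(1−p*)·24.6700)/1.13=23.4101; Δ=(27.0800−24.6700)/(42.2110−25.4606)=0.1439; B=V−Δ·S=18.5901
Node (2,1) S=55.5408: V=(p*·79.7100+(1−p*)·27.0800)/1.13=58.4303; Δ=(79.7100−27.0800)/(69.9814−42.2110)=1.8952; B=V−Δ·S=-46.8297
Node (2,2) S=92.0808: V=(p*·43.3900+(1−p*)·79.7100)/1.13=46.7550; Δ=(43.3900−79.7100)/(116.0218−69.9814)=-0.7889; B=V−Δ·S=119.3950
Node (1,0) S=44.0800: V=(p*·58.4303+(1−p*)·23.4101)/1.13=43.6505; Δ=(58.4303−23.4101)/(55.5408−33.5008)=1.5889; B=V−Δ·S=-26.3899
Node (1,1) S=73.0800: V=(p*·46.7550+(1−p*)·58.4303)/1.13=44.0625; Δ=(46.7550−58.4303)/(92.0808−55.5408)=-0.3195; B=V−Δ·S=67.4129
Node (0,0) S=58.0000: V=(p*·44.0625+(1−p*)·43.6505)/1.13=38.8985; Δ=(44.0625−43.6505)/(73.0800−44.0800)=0.0142; B=V−Δ·S=38.0745
Self-financing check: at every node Δ·S+B equals the discounted successor values.

(0,0): Delta=0.0142 Bond=38.0745
(1,0): Delta=1.5889 Bond=-26.3899
(1,1): Delta=-0.3195 Bond=67.4129
(2,0): Delta=0.1439 Bond=18.5901
(2,1): Delta=1.8952 Bond=-46.8297
(2,2): Delta=-0.7889 Bond=119.3950
V0=38.8985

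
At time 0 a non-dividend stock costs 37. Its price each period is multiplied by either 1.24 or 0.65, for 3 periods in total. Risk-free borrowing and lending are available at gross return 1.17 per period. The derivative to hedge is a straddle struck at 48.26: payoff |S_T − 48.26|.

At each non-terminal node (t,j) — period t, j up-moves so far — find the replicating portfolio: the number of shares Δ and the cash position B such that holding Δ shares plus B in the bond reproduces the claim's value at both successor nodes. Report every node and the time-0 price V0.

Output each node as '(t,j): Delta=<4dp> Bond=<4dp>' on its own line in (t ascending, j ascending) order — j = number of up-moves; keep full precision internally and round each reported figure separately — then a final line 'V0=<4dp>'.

No-arbitrage ⇒ martingale measure with p* = (R−d)/(u−d) = 0.8814.
Terminal payoffs: V(3,0)=38.0989, V(3,1)=28.8757, V(3,2)=11.2807, V(3,3)=22.2851
Node (2,0) S=15.6325: V=(p*·28.8757+(1−p*)·38.0989)/1.17=25.6154; Δ=(28.8757−38.0989)/(19.3843−10.1611)=-1.0000; B=V−Δ·S=41.2479
Node (2,1) S=29.8220: V=(p*·11.2807+(1−p*)·28.8757)/1.17=11.4259; Δ=(11.2807−28.8757)/(36.9793−19.3843)=-1.0000; B=V−Δ·S=41.2479
Node (2,2) S=56.8912: V=(p*·22.2851+(1−p*)·11.2807)/1.17=17.9312; Δ=(22.2851−11.2807)/(70.5451−36.9793)=0.3278; B=V−Δ·S=-0.7203
Node (1,0) S=24.0500: V=(p*·11.4259+(1−p*)·25.6154)/1.17=11.2046; Δ=(11.4259−25.6154)/(29.8220−15.6325)=-1.0000; B=V−Δ·S=35.2546
Node (1,1) S=45.8800: V=(p*·17.9312+(1−p*)·11.4259)/1.17=14.6661; Δ=(17.9312−11.4259)/(56.8912−29.8220)=0.2403; B=V−Δ·S=3.6402
Node (0,0) S=37.0000: V=(p*·14.6661+(1−p*)·11.2046)/1.17=12.1841; Δ=(14.6661−11.2046)/(45.8800−24.0500)=0.1586; B=V−Δ·S=6.3171
The time-0 hedge costs 12.1841, which is the no-arbitrage price.

(0,0): Delta=0.1586 Bond=6.3171
(1,0): Delta=-1.0000 Bond=35.2546
(1,1): Delta=0.2403 Bond=3.6402
(2,0): Delta=-1.0000 Bond=41.2479
(2,1): Delta=-1.0000 Bond=41.2479
(2,2): Delta=0.3278 Bond=-0.7203
V0=12.1841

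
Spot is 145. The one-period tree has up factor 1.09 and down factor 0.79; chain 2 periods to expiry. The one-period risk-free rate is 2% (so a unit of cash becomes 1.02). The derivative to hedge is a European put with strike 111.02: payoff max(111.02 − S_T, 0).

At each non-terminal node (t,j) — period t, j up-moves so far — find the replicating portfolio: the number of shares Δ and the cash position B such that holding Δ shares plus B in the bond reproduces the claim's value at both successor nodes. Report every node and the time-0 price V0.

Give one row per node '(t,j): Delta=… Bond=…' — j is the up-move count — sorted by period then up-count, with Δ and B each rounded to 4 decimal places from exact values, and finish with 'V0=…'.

Since d<R<u, set p* = (R−d)/(u−d) = 0.7667; price each node as the discounted p*-expectation of its children.
At expiry t=2: V(2,0)=20.5255, V(2,1)=0.0000, V(2,2)=0.0000
  t=1,j=0: stock 114.5500 → up 124.8595 (V=0.0000), down 90.4945 (V=20.5255). Price 4.6954; hedge Δ=-0.5973, bond B=73.1137.
  t=1,j=1: stock 158.0500 → up 172.2745 (V=0.0000), down 124.8595 (V=0.0000). Price 0.0000; hedge Δ=0.0000, bond B=0.0000.
  t=0,j=0: stock 145.0000 → up 158.0500 (V=0.0000), down 114.5500 (V=4.6954). Price 1.0741; hedge Δ=-0.1079, bond B=16.7254.
The time-0 hedge costs 1.0741, which is the no-arbitrage price.

(0,0): Delta=-0.1079 Bond=16.7254
(1,0): Delta=-0.5973 Bond=73.1137
(1,1): Delta=0.0000 Bond=0.0000
V0=1.0741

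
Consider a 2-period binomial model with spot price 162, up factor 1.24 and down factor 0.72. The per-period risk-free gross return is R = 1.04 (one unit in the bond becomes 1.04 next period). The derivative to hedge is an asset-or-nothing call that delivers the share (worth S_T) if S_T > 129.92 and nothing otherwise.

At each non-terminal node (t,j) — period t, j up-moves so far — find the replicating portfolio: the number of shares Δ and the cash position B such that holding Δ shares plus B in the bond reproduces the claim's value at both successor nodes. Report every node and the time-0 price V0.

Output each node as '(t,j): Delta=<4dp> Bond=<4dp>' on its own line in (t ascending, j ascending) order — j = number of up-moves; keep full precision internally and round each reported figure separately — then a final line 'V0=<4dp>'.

(0,0): Delta=1.3687 Bond=-71.2128
(1,0): Delta=2.3846 Bond=-192.5595
(1,1): Delta=1.0000 Bond=0.0000
V0=150.5141

Risk-neutral probability p* = (R−d)/(u−d) = (1.04−0.72)/(1.24−0.72) = 0.6154.
Terminal payoffs: V(2,0)=0.0000, V(2,1)=144.6336, V(2,2)=249.0912
Node (1,0) S=116.6400: V=(p*·144.6336+(1−p*)·0.0000)/1.04=85.5820; Δ=(144.6336−0.0000)/(144.6336−83.9808)=2.3846; B=V−Δ·S=-192.5595
Node (1,1) S=200.8800: V=(p*·249.0912+(1−p*)·144.6336)/1.04=200.8800; Δ=(249.0912−144.6336)/(249.0912−144.6336)=1.0000; B=V−Δ·S=0.0000
Node (0,0) S=162.0000: V=(p*·200.8800+(1−p*)·85.5820)/1.04=150.5141; Δ=(200.8800−85.5820)/(200.8800−116.6400)=1.3687; B=V−Δ·S=-71.2128
Each (Δ,B) replicates both successor values, so the strategy is self-financing and V0 is arbitrage-free.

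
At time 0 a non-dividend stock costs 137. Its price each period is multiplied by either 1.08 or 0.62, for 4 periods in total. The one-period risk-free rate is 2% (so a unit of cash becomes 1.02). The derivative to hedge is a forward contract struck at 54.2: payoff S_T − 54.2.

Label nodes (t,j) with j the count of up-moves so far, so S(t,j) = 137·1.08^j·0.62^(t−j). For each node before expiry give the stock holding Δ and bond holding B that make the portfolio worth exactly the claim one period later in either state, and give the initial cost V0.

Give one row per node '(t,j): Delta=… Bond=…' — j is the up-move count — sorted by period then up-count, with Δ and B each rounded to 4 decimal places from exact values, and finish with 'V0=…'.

The replicating-portfolio and risk-neutral prices coincide; use p* = (1.02−0.62)/(1.08−0.62) = 0.8696 for the latter.
Payoff layer (t=4): V(4,0)=-33.9564, V(4,1)=-18.9370, V(4,2)=7.2259, V(4,3)=52.7999, V(4,4)=132.1870
Node (3,0) S=32.6509: V=(p*·-18.9370+(1−p*)·-33.9564)/1.02=-20.4863; Δ=(-18.9370−-33.9564)/(35.2630−20.2436)=1.0000; B=V−Δ·S=-53.1373
Node (3,1) S=56.8758: V=(p*·7.2259+(1−p*)·-18.9370)/1.02=3.7386; Δ=(7.2259−-18.9370)/(61.4259−35.2630)=1.0000; B=V−Δ·S=-53.1373
Node (3,2) S=99.0740: V=(p*·52.7999+(1−p*)·7.2259)/1.02=45.9368; Δ=(52.7999−7.2259)/(106.9999−61.4259)=1.0000; B=V−Δ·S=-53.1373
Node (3,3) S=172.5805: V=(p*·132.1870+(1−p*)·52.7999)/1.02=119.4433; Δ=(132.1870−52.7999)/(186.3870−106.9999)=1.0000; B=V−Δ·S=-53.1373
Node (2,0) S=52.6628: V=(p*·3.7386+(1−p*)·-20.4863)/1.02=0.5675; Δ=(3.7386−-20.4863)/(56.8758−32.6509)=1.0000; B=V−Δ·S=-52.0953
Node (2,1) S=91.7352: V=(p*·45.9368+(1−p*)·3.7386)/1.02=39.6399; Δ=(45.9368−3.7386)/(99.0740−56.8758)=1.0000; B=V−Δ·S=-52.0953
Node (2,2) S=159.7968: V=(p*·119.4433+(1−p*)·45.9368)/1.02=107.7015; Δ=(119.4433−45.9368)/(172.5805−99.0740)=1.0000; B=V−Δ·S=-52.0953
Node (1,0) S=84.9400: V=(p*·39.6399+(1−p*)·0.5675)/1.02=33.8661; Δ=(39.6399−0.5675)/(91.7352−52.6628)=1.0000; B=V−Δ·S=-51.0739
Node (1,1) S=147.9600: V=(p*·107.7015+(1−p*)·39.6399)/1.02=96.8861; Δ=(107.7015−39.6399)/(159.7968−91.7352)=1.0000; B=V−Δ·S=-51.0739
Node (0,0) S=137.0000: V=(p*·96.8861+(1−p*)·33.8661)/1.02=86.9276; Δ=(96.8861−33.8661)/(147.9600−84.9400)=1.0000; B=V−Δ·S=-50.0724
Check: Δ(0,0)·S0 + B(0,0) = 86.9276 = V0.

(0,0): Delta=1.0000 Bond=-50.0724
(1,0): Delta=1.0000 Bond=-51.0739
(1,1): Delta=1.0000 Bond=-51.0739
(2,0): Delta=1.0000 Bond=-52.0953
(2,1): Delta=1.0000 Bond=-52.0953
(2,2): Delta=1.0000 Bond=-52.0953
(3,0): Delta=1.0000 Bond=-53.1373
(3,1): Delta=1.0000 Bond=-53.1373
(3,2): Delta=1.0000 Bond=-53.1373
(3,3): Delta=1.0000 Bond=-53.1373
V0=86.9276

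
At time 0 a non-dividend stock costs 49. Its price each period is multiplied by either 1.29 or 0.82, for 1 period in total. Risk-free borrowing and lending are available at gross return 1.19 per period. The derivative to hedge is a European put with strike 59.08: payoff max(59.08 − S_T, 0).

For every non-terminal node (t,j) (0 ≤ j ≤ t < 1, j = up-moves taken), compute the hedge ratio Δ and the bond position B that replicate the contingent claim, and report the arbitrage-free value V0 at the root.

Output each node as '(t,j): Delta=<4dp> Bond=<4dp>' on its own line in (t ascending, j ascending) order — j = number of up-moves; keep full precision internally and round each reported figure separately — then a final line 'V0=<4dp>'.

Under the risk-neutral measure, an up-move has probability p* = (R−d)/(u−d) = 0.7872 and values discount at R = 1.19.
At expiry t=1: V(1,0)=18.9000, V(1,1)=0.0000
  t=0,j=0: stock 49.0000 → up 63.2100 (V=0.0000), down 40.1800 (V=18.9000). Price 3.3792; hedge Δ=-0.8207, bond B=43.5920.
The time-0 hedge costs 3.3792, which is the no-arbitrage price.

(0,0): Delta=-0.8207 Bond=43.5920
V0=3.3792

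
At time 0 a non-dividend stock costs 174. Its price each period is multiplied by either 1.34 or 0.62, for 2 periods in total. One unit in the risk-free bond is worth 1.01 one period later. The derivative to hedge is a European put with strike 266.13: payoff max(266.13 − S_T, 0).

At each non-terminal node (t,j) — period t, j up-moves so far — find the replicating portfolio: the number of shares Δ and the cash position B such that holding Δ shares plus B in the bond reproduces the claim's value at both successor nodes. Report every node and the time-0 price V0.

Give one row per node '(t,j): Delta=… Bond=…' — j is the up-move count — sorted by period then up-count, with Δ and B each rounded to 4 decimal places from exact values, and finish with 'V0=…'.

(0,0): Delta=-0.8018 Bond=239.7138
(1,0): Delta=-1.0000 Bond=263.4950
(1,1): Delta=-0.7242 Bond=224.0166
V0=100.2043

Under the risk-neutral measure, an up-move has probability p* = (R−d)/(u−d) = 0.5417 and values discount at R = 1.01.
Terminal payoffs: V(2,0)=199.2444, V(2,1)=121.5708, V(2,2)=0.0000
  t=1,j=0: stock 107.8800 → up 144.5592 (V=121.5708), down 66.8856 (V=199.2444). Price 155.6150; hedge Δ=-1.0000, bond B=263.4950.
  t=1,j=1: stock 233.1600 → up 312.4344 (V=0.0000), down 144.5592 (V=121.5708). Price 55.1683; hedge Δ=-0.7242, bond B=224.0166.
  t=0,j=0: stock 174.0000 → up 233.1600 (V=55.1683), down 107.8800 (V=155.6150). Price 100.2043; hedge Δ=-0.8018, bond B=239.7138.
Self-financing check: at every node Δ·S+B equals the discounted successor values.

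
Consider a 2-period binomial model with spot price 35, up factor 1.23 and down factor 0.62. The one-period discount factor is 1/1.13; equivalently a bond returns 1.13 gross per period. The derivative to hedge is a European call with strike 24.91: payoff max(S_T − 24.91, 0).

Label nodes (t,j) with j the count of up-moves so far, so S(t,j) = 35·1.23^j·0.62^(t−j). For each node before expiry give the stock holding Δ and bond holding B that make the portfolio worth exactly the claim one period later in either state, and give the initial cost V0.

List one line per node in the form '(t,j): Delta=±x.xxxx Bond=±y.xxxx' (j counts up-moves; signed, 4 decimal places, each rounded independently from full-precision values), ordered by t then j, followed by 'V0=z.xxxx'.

(0,0): Delta=0.9222 Bond=-16.5425
(1,0): Delta=0.1345 Bond=-1.6019
(1,1): Delta=1.0000 Bond=-22.0442
V0=15.7329

Risk-neutral probability p* = (R−d)/(u−d) = (1.13−0.62)/(1.23−0.62) = 0.8361.
Terminal values V(2,·): V(2,0)=0.0000, V(2,1)=1.7810, V(2,2)=28.0415
(1,0): S=21.7000. Δ = (V_up−V_dn)/(S_up−S_dn) = (1.7810−0.0000)/(26.6910−13.4540) = 0.1345. V = [p*·1.7810 + (1−p*)·0.0000]/1.13 = 1.3177. B = V − Δ·S = -1.6019.
(1,1): S=43.0500. Δ = (V_up−V_dn)/(S_up−S_dn) = (28.0415−1.7810)/(52.9515−26.6910) = 1.0000. V = [p*·28.0415 + (1−p*)·1.7810]/1.13 = 21.0058. B = V − Δ·S = -22.0442.
(0,0): S=35.0000. Δ = (V_up−V_dn)/(S_up−S_dn) = (21.0058−1.3177)/(43.0500−21.7000) = 0.9222. V = [p*·21.0058 + (1−p*)·1.3177]/1.13 = 15.7329. B = V − Δ·S = -16.5425.
Check: Δ(0,0)·S0 + B(0,0) = 15.7329 = V0.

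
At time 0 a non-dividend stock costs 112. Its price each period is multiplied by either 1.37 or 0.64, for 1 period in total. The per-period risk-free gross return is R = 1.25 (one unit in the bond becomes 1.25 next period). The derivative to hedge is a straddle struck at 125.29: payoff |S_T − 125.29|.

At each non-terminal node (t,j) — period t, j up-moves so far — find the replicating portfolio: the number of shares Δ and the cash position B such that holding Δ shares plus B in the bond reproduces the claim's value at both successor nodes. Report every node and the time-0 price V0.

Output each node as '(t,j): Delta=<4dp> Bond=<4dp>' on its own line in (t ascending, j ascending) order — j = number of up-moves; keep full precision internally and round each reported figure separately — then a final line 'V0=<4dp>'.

Since d<R<u, set p* = (R−d)/(u−d) = 0.8356; price each node as the discounted p*-expectation of its children.
Terminal values V(1,·): V(1,0)=53.6100, V(1,1)=28.1500
Node (0,0) S=112.0000: V=(p*·28.1500+(1−p*)·53.6100)/1.25=25.8682; Δ=(28.1500−53.6100)/(153.4400−71.6800)=-0.3114; B=V−Δ·S=60.7449
The time-0 hedge costs 25.8682, which is the no-arbitrage price.

(0,0): Delta=-0.3114 Bond=60.7449
V0=25.8682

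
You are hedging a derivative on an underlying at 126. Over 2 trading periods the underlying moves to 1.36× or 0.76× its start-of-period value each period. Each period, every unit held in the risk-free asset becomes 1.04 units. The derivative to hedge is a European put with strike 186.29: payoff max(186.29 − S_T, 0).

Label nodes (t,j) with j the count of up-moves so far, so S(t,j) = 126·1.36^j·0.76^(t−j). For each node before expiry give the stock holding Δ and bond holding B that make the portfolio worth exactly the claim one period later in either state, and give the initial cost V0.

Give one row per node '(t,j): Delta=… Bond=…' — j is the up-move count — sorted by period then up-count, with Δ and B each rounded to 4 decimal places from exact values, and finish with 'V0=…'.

(0,0): Delta=-0.7225 Bond=146.6807
(1,0): Delta=-1.0000 Bond=179.1250
(1,1): Delta=-0.5452 Bond=122.1742
V0=55.6505

Under the risk-neutral measure, an up-move has probability p* = (R−d)/(u−d) = 0.4667 and values discount at R = 1.04.
Terminal values V(2,·): V(2,0)=113.5124, V(2,1)=56.0564, V(2,2)=0.0000
Node (1,0) S=95.7600: V=(p*·56.0564+(1−p*)·113.5124)/1.04=83.3650; Δ=(56.0564−113.5124)/(130.2336−72.7776)=-1.0000; B=V−Δ·S=179.1250
Node (1,1) S=171.3600: V=(p*·0.0000+(1−p*)·56.0564)/1.04=28.7469; Δ=(0.0000−56.0564)/(233.0496−130.2336)=-0.5452; B=V−Δ·S=122.1742
Node (0,0) S=126.0000: V=(p*·28.7469+(1−p*)·83.3650)/1.04=55.6505; Δ=(28.7469−83.3650)/(171.3600−95.7600)=-0.7225; B=V−Δ·S=146.6807
Each (Δ,B) replicates both successor values, so the strategy is self-financing and V0 is arbitrage-free.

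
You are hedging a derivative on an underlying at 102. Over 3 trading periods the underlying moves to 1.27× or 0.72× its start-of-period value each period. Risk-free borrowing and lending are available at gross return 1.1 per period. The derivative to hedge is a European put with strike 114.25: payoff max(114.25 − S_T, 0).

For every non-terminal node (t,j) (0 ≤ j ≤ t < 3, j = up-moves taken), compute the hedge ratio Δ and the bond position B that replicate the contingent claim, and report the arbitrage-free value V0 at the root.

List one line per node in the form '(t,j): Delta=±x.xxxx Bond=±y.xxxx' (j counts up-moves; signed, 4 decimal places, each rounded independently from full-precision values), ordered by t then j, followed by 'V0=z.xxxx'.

(0,0): Delta=-0.3373 Bond=43.0977
(1,0): Delta=-0.9347 Bond=91.2810
(1,1): Delta=-0.1857 Bond=27.7799
(2,0): Delta=-1.0000 Bond=103.8636
(2,1): Delta=-0.9181 Bond=98.8637
(2,2): Delta=0.0000 Bond=0.0000
V0=8.6970

No-arbitrage ⇒ martingale measure with p* = (R−d)/(u−d) = 0.6909.
Payoff layer (t=3): V(3,0)=76.1787, V(3,1)=47.0965, V(3,2)=0.0000, V(3,3)=0.0000
  t=2,j=0: stock 52.8768 → up 67.1535 (V=47.0965), down 38.0713 (V=76.1787). Price 50.9868; hedge Δ=-1.0000, bond B=103.8636.
  t=2,j=1: stock 93.2688 → up 118.4514 (V=0.0000), down 67.1535 (V=47.0965). Price 13.2337; hedge Δ=-0.9181, bond B=98.8637.
  t=2,j=2: stock 164.5158 → up 208.9351 (V=0.0000), down 118.4514 (V=0.0000). Price 0.0000; hedge Δ=0.0000, bond B=0.0000.
  t=1,j=0: stock 73.4400 → up 93.2688 (V=13.2337), down 52.8768 (V=50.9868). Price 22.6390; hedge Δ=-0.9347, bond B=91.2810.
  t=1,j=1: stock 129.5400 → up 164.5158 (V=0.0000), down 93.2688 (V=13.2337). Price 3.7186; hedge Δ=-0.1857, bond B=27.7799.
  t=0,j=0: stock 102.0000 → up 129.5400 (V=3.7186), down 73.4400 (V=22.6390). Price 8.6970; hedge Δ=-0.3373, bond B=43.0977.
Each (Δ,B) replicates both successor values, so the strategy is self-financing and V0 is arbitrage-free.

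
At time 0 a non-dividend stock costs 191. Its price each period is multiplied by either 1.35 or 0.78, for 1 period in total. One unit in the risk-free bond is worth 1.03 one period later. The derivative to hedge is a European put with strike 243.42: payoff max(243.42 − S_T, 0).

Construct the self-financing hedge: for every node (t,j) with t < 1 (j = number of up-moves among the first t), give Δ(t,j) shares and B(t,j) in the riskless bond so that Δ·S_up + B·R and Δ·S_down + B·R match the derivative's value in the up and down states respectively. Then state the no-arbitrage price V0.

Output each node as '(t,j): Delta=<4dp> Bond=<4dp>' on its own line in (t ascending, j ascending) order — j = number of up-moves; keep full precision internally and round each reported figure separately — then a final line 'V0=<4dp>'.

(0,0): Delta=-0.8675 Bond=217.1589
V0=51.4747

Risk-neutral probability p* = (R−d)/(u−d) = (1.03−0.78)/(1.35−0.78) = 0.4386.
Terminal values V(1,·): V(1,0)=94.4400, V(1,1)=0.0000
  t=0,j=0: stock 191.0000 → up 257.8500 (V=0.0000), down 148.9800 (V=94.4400). Price 51.4747; hedge Δ=-0.8675, bond B=217.1589.
Root portfolio cost Δ·191+B reproduces V0=51.4747.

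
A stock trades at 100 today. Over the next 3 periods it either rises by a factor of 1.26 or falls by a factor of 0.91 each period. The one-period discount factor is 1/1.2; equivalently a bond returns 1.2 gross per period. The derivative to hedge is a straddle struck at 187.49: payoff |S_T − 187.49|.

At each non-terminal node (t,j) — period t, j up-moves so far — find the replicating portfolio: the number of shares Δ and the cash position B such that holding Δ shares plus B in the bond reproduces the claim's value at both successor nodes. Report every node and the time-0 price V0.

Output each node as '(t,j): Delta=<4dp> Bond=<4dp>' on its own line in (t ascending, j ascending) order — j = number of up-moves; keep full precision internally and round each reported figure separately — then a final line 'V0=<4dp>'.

(0,0): Delta=-0.6582 Bond=82.5785
(1,0): Delta=-1.0000 Bond=130.2014
(1,1): Delta=-0.6071 Bond=92.6582
(2,0): Delta=-1.0000 Bond=156.2417
(2,1): Delta=-1.0000 Bond=156.2417
(2,2): Delta=-0.5484 Bond=101.8687
V0=16.7622

No-arbitrage ⇒ martingale measure with p* = (R−d)/(u−d) = 0.8286.
At expiry t=3: V(3,0)=112.1329, V(3,1)=83.1494, V(3,2)=43.0184, V(3,3)=12.5476
  t=2,j=0: stock 82.8100 → up 104.3406 (V=83.1494), down 75.3571 (V=112.1329). Price 73.4317; hedge Δ=-1.0000, bond B=156.2417.
  t=2,j=1: stock 114.6600 → up 144.4716 (V=43.0184), down 104.3406 (V=83.1494). Price 41.5817; hedge Δ=-1.0000, bond B=156.2417.
  t=2,j=2: stock 158.7600 → up 200.0376 (V=12.5476), down 144.4716 (V=43.0184). Price 14.8093; hedge Δ=-0.5484, bond B=101.8687.
  t=1,j=0: stock 91.0000 → up 114.6600 (V=41.5817), down 82.8100 (V=73.4317). Price 39.2014; hedge Δ=-1.0000, bond B=130.2014.
  t=1,j=1: stock 126.0000 → up 158.7600 (V=14.8093), down 114.6600 (V=41.5817). Price 16.1657; hedge Δ=-0.6071, bond B=92.6582.
  t=0,j=0: stock 100.0000 → up 126.0000 (V=16.1657), down 91.0000 (V=39.2014). Price 16.7622; hedge Δ=-0.6582, bond B=82.5785.
Self-financing check: at every node Δ·S+B equals the discounted successor values.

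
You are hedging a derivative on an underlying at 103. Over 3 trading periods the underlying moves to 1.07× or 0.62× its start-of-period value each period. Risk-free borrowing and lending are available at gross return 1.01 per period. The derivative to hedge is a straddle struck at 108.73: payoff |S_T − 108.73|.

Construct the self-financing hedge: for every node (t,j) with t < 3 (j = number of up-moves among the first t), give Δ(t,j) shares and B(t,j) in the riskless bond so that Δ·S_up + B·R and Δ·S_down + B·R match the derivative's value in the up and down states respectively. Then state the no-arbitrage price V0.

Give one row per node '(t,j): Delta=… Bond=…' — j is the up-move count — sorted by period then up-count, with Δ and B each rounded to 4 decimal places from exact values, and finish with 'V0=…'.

(0,0): Delta=-0.4456 Bond=70.4788
(1,0): Delta=-1.0000 Bond=106.5876
(1,1): Delta=-0.3962 Bond=65.7369
(2,0): Delta=-1.0000 Bond=107.6535
(2,1): Delta=-1.0000 Bond=107.6535
(2,2): Delta=-0.3424 Bond=60.0467
V0=24.5820

Since d<R<u, set p* = (R−d)/(u−d) = 0.8667; price each node as the discounted p*-expectation of its children.
Terminal values V(3,·): V(3,0)=84.1822, V(3,1)=66.3653, V(3,2)=35.6167, V(3,3)=17.4494
Node (2,0) S=39.5932: V=(p*·66.3653+(1−p*)·84.1822)/1.01=68.0603; Δ=(66.3653−84.1822)/(42.3647−24.5478)=-1.0000; B=V−Δ·S=107.6535
Node (2,1) S=68.3302: V=(p*·35.6167+(1−p*)·66.3653)/1.01=39.3233; Δ=(35.6167−66.3653)/(73.1133−42.3647)=-1.0000; B=V−Δ·S=107.6535
Node (2,2) S=117.9247: V=(p*·17.4494+(1−p*)·35.6167)/1.01=19.6750; Δ=(17.4494−35.6167)/(126.1794−73.1133)=-0.3424; B=V−Δ·S=60.0467
Node (1,0) S=63.8600: V=(p*·39.3233+(1−p*)·68.0603)/1.01=42.7276; Δ=(39.3233−68.0603)/(68.3302−39.5932)=-1.0000; B=V−Δ·S=106.5876
Node (1,1) S=110.2100: V=(p*·19.6750+(1−p*)·39.3233)/1.01=22.0740; Δ=(19.6750−39.3233)/(117.9247−68.3302)=-0.3962; B=V−Δ·S=65.7369
Node (0,0) S=103.0000: V=(p*·22.0740+(1−p*)·42.7276)/1.01=24.5820; Δ=(22.0740−42.7276)/(110.2100−63.8600)=-0.4456; B=V−Δ·S=70.4788
Root portfolio cost Δ·103+B reproduces V0=24.5820.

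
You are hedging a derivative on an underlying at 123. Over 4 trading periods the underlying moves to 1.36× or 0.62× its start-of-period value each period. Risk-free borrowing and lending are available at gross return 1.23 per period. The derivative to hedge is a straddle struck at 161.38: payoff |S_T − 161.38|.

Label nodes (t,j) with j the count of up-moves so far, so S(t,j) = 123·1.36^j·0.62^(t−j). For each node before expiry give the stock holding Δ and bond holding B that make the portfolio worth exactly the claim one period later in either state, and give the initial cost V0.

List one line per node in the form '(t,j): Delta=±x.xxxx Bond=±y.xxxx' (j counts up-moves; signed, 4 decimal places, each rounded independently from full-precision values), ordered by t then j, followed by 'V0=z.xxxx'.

(0,0): Delta=0.6431 Bond=-16.4631
(1,0): Delta=-0.5153 Bond=68.0919
(1,1): Delta=0.7557 Bond=-39.0765
(2,0): Delta=-1.0000 Bond=106.6693
(2,1): Delta=-0.4682 Bond=78.8692
(2,2): Delta=0.8746 Bond=-75.1155
(3,0): Delta=-1.0000 Bond=131.2033
(3,1): Delta=-1.0000 Bond=131.2033
(3,2): Delta=-0.4166 Bond=89.7219
(3,3): Delta=1.0000 Bond=-131.2033
V0=62.6390

Since d<R<u, set p* = (R−d)/(u−d) = 0.8243; price each node as the discounted p*-expectation of its children.
Terminal payoffs: V(4,0)=143.2051, V(4,1)=121.5125, V(4,2)=73.9287, V(4,3)=30.4487, V(4,4)=259.4055
Node (3,0) S=29.3143: V=(p*·121.5125+(1−p*)·143.2051)/1.23=101.8889; Δ=(121.5125−143.2051)/(39.8675−18.1749)=-1.0000; B=V−Δ·S=131.2033
Node (3,1) S=64.3024: V=(p*·73.9287+(1−p*)·121.5125)/1.23=66.9008; Δ=(73.9287−121.5125)/(87.4513−39.8675)=-1.0000; B=V−Δ·S=131.2033
Node (3,2) S=141.0505: V=(p*·30.4487+(1−p*)·73.9287)/1.23=30.9651; Δ=(30.4487−73.9287)/(191.8287−87.4513)=-0.4166; B=V−Δ·S=89.7219
Node (3,3) S=309.4011: V=(p*·259.4055+(1−p*)·30.4487)/1.23=178.1978; Δ=(259.4055−30.4487)/(420.7855−191.8287)=1.0000; B=V−Δ·S=-131.2033
Node (2,0) S=47.2812: V=(p*·66.9008+(1−p*)·101.8889)/1.23=59.3881; Δ=(66.9008−101.8889)/(64.3024−29.3143)=-1.0000; B=V−Δ·S=106.6693
Node (2,1) S=103.7136: V=(p*·30.9651+(1−p*)·66.9008)/1.23=30.3074; Δ=(30.9651−66.9008)/(141.0505−64.3024)=-0.4682; B=V−Δ·S=78.8692
Node (2,2) S=227.5008: V=(p*·178.1978+(1−p*)·30.9651)/1.23=123.8477; Δ=(178.1978−30.9651)/(309.4011−141.0505)=0.8746; B=V−Δ·S=-75.1155
Node (1,0) S=76.2600: V=(p*·30.3074+(1−p*)·59.3881)/1.23=28.7936; Δ=(30.3074−59.3881)/(103.7136−47.2812)=-0.5153; B=V−Δ·S=68.0919
Node (1,1) S=167.2800: V=(p*·123.8477+(1−p*)·30.3074)/1.23=87.3292; Δ=(123.8477−30.3074)/(227.5008−103.7136)=0.7557; B=V−Δ·S=-39.0765
Node (0,0) S=123.0000: V=(p*·87.3292+(1−p*)·28.7936)/1.23=62.6390; Δ=(87.3292−28.7936)/(167.2800−76.2600)=0.6431; B=V−Δ·S=-16.4631
The time-0 hedge costs 62.6390, which is the no-arbitrage price.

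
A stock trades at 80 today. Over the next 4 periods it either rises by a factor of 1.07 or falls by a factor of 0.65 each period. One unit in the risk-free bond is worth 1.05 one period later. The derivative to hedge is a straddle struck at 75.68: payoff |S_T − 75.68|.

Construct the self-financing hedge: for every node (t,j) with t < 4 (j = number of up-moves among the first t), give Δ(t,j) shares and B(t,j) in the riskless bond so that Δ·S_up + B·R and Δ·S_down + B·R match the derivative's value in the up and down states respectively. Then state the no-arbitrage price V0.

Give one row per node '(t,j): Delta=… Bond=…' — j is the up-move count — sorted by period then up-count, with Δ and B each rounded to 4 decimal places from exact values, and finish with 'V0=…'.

(0,0): Delta=0.2963 Bond=-1.9340
(1,0): Delta=-1.0000 Bond=65.3752
(1,1): Delta=0.3356 Bond=-5.4010
(2,0): Delta=-1.0000 Bond=68.6440
(2,1): Delta=-1.0000 Bond=68.6440
(2,2): Delta=0.3762 Bond=-9.3868
(3,0): Delta=-1.0000 Bond=72.0762
(3,1): Delta=-1.0000 Bond=72.0762
(3,2): Delta=-1.0000 Bond=72.0762
(3,3): Delta=0.4180 Bond=-13.9528
V0=21.7675

Risk-neutral probability p* = (R−d)/(u−d) = (1.05−0.65)/(1.07−0.65) = 0.9524.
At expiry t=4: V(4,0)=61.3995, V(4,1)=52.1721, V(4,2)=36.9824, V(4,3)=11.9778, V(4,4)=29.1837
  t=3,j=0: stock 21.9700 → up 23.5079 (V=52.1721), down 14.2805 (V=61.3995). Price 50.1062; hedge Δ=-1.0000, bond B=72.0762.
  t=3,j=1: stock 36.1660 → up 38.6976 (V=36.9824), down 23.5079 (V=52.1721). Price 35.9102; hedge Δ=-1.0000, bond B=72.0762.
  t=3,j=2: stock 59.5348 → up 63.7022 (V=11.9778), down 38.6976 (V=36.9824). Price 12.5414; hedge Δ=-1.0000, bond B=72.0762.
  t=3,j=3: stock 98.0034 → up 104.8637 (V=29.1837), down 63.7022 (V=11.9778). Price 27.0137; hedge Δ=0.4180, bond B=-13.9528.
  t=2,j=0: stock 33.8000 → up 36.1660 (V=35.9102), down 21.9700 (V=50.1062). Price 34.8440; hedge Δ=-1.0000, bond B=68.6440.
  t=2,j=1: stock 55.6400 → up 59.5348 (V=12.5414), down 36.1660 (V=35.9102). Price 13.0040; hedge Δ=-1.0000, bond B=68.6440.
  t=2,j=2: stock 91.5920 → up 98.0034 (V=27.0137), down 59.5348 (V=12.5414). Price 25.0710; hedge Δ=0.3762, bond B=-9.3868.
  t=1,j=0: stock 52.0000 → up 55.6400 (V=13.0040), down 33.8000 (V=34.8440). Price 13.3752; hedge Δ=-1.0000, bond B=65.3752.
  t=1,j=1: stock 85.6000 → up 91.5920 (V=25.0710), down 55.6400 (V=13.0040). Price 23.3299; hedge Δ=0.3356, bond B=-5.4010.
  t=0,j=0: stock 80.0000 → up 85.6000 (V=23.3299), down 52.0000 (V=13.3752). Price 21.7675; hedge Δ=0.2963, bond B=-1.9340.
Check: Δ(0,0)·S0 + B(0,0) = 21.7675 = V0.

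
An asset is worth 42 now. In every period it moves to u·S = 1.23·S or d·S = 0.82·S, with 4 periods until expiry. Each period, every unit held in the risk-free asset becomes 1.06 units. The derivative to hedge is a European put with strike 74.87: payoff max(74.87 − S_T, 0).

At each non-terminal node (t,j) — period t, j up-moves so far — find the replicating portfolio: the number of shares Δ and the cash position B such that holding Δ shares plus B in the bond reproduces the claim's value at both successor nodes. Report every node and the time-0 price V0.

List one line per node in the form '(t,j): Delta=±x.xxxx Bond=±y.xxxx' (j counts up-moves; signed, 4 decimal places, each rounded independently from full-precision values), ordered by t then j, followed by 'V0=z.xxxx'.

Since d<R<u, set p* = (R−d)/(u−d) = 0.5854; price each node as the discounted p*-expectation of its children.
Payoff layer (t=4): V(4,0)=55.8809, V(4,1)=46.3863, V(4,2)=32.1445, V(4,3)=10.7817, V(4,4)=0.0000
Node (3,0) S=23.1575: V=(p*·46.3863+(1−p*)·55.8809)/1.06=47.4746; Δ=(46.3863−55.8809)/(28.4837−18.9891)=-1.0000; B=V−Δ·S=70.6321
Node (3,1) S=34.7362: V=(p*·32.1445+(1−p*)·46.3863)/1.06=35.8959; Δ=(32.1445−46.3863)/(42.7255−28.4837)=-1.0000; B=V−Δ·S=70.6321
Node (3,2) S=52.1043: V=(p*·10.7817+(1−p*)·32.1445)/1.06=18.5278; Δ=(10.7817−32.1445)/(64.0883−42.7255)=-1.0000; B=V−Δ·S=70.6321
Node (3,3) S=78.1564: V=(p*·0.0000+(1−p*)·10.7817)/1.06=4.2174; Δ=(0.0000−10.7817)/(96.1324−64.0883)=-0.3365; B=V−Δ·S=30.5144
Node (2,0) S=28.2408: V=(p*·35.8959+(1−p*)·47.4746)/1.06=38.3932; Δ=(35.8959−47.4746)/(34.7362−23.1575)=-1.0000; B=V−Δ·S=66.6340
Node (2,1) S=42.3612: V=(p*·18.5278+(1−p*)·35.8959)/1.06=24.2728; Δ=(18.5278−35.8959)/(52.1043−34.7362)=-1.0000; B=V−Δ·S=66.6340
Node (2,2) S=63.5418: V=(p*·4.2174+(1−p*)·18.5278)/1.06=9.5764; Δ=(4.2174−18.5278)/(78.1564−52.1043)=-0.5493; B=V−Δ·S=44.4797
Node (1,0) S=34.4400: V=(p*·24.2728+(1−p*)·38.3932)/1.06=28.4223; Δ=(24.2728−38.3932)/(42.3612−28.2408)=-1.0000; B=V−Δ·S=62.8623
Node (1,1) S=51.6600: V=(p*·9.5764+(1−p*)·24.2728)/1.06=14.7831; Δ=(9.5764−24.2728)/(63.5418−42.3612)=-0.6939; B=V−Δ·S=50.6280
Node (0,0) S=42.0000: V=(p*·14.7831+(1−p*)·28.4223)/1.06=19.2815; Δ=(14.7831−28.4223)/(51.6600−34.4400)=-0.7921; B=V−Δ·S=52.5479
The time-0 hedge costs 19.2815, which is the no-arbitrage price.

(0,0): Delta=-0.7921 Bond=52.5479
(1,0): Delta=-1.0000 Bond=62.8623
(1,1): Delta=-0.6939 Bond=50.6280
(2,0): Delta=-1.0000 Bond=66.6340
(2,1): Delta=-1.0000 Bond=66.6340
(2,2): Delta=-0.5493 Bond=44.4797
(3,0): Delta=-1.0000 Bond=70.6321
(3,1): Delta=-1.0000 Bond=70.6321
(3,2): Delta=-1.0000 Bond=70.6321
(3,3): Delta=-0.3365 Bond=30.5144
V0=19.2815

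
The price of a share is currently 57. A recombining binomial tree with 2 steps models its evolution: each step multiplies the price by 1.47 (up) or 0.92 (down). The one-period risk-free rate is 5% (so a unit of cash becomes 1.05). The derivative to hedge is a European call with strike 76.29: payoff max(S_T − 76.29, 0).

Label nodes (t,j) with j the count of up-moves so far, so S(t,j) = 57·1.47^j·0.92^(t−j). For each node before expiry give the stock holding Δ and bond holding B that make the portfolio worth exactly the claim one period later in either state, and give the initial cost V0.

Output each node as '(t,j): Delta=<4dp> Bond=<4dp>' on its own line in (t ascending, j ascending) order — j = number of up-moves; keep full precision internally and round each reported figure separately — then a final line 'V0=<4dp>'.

The replicating-portfolio and risk-neutral prices coincide; use p* = (1.05−0.92)/(1.47−0.92) = 0.2364 for the latter.
Payoff layer (t=2): V(2,0)=0.0000, V(2,1)=0.7968, V(2,2)=46.8813
  t=1,j=0: stock 52.4400 → up 77.0868 (V=0.7968), down 48.2448 (V=0.0000). Price 0.1794; hedge Δ=0.0276, bond B=-1.2694.
  t=1,j=1: stock 83.7900 → up 123.1713 (V=46.8813), down 77.0868 (V=0.7968). Price 11.1329; hedge Δ=1.0000, bond B=-72.6571.
  t=0,j=0: stock 57.0000 → up 83.7900 (V=11.1329), down 52.4400 (V=0.1794). Price 2.6365; hedge Δ=0.3494, bond B=-17.2789.
Each (Δ,B) replicates both successor values, so the strategy is self-financing and V0 is arbitrage-free.

(0,0): Delta=0.3494 Bond=-17.2789
(1,0): Delta=0.0276 Bond=-1.2694
(1,1): Delta=1.0000 Bond=-72.6571
V0=2.6365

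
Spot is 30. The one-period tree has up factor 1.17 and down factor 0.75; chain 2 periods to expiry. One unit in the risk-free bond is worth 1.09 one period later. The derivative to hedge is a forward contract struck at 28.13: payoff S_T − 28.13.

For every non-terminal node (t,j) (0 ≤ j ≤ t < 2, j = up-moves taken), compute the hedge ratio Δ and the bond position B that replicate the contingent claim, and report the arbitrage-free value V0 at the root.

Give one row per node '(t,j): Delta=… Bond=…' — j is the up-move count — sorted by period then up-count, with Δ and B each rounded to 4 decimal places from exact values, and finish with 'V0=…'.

Under the risk-neutral measure, an up-move has probability p* = (R−d)/(u−d) = 0.8095 and values discount at R = 1.09.
Terminal payoffs: V(2,0)=-11.2550, V(2,1)=-1.8050, V(2,2)=12.9370
  t=1,j=0: stock 22.5000 → up 26.3250 (V=-1.8050), down 16.8750 (V=-11.2550). Price -3.3073; hedge Δ=1.0000, bond B=-25.8073.
  t=1,j=1: stock 35.1000 → up 41.0670 (V=12.9370), down 26.3250 (V=-1.8050). Price 9.2927; hedge Δ=1.0000, bond B=-25.8073.
  t=0,j=0: stock 30.0000 → up 35.1000 (V=9.2927), down 22.5000 (V=-3.3073). Price 6.3235; hedge Δ=1.0000, bond B=-23.6765.
Each (Δ,B) replicates both successor values, so the strategy is self-financing and V0 is arbitrage-free.

(0,0): Delta=1.0000 Bond=-23.6765
(1,0): Delta=1.0000 Bond=-25.8073
(1,1): Delta=1.0000 Bond=-25.8073
V0=6.3235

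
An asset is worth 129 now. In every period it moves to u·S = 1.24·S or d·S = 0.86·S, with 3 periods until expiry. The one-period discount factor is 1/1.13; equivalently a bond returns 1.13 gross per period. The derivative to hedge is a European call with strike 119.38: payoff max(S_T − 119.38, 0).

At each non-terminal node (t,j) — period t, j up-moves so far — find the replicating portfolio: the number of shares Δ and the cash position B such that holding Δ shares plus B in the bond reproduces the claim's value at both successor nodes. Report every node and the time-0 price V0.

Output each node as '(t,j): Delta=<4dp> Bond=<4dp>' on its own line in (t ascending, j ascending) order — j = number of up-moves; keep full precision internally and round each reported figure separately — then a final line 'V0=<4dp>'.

Risk-neutral probability p* = (R−d)/(u−d) = (1.13−0.86)/(1.24−0.86) = 0.7105.
At expiry t=3: V(3,0)=0.0000, V(3,1)=0.0000, V(3,2)=51.2013, V(3,3)=126.5745
  t=2,j=0: stock 95.4084 → up 118.3064 (V=0.0000), down 82.0512 (V=0.0000). Price 0.0000; hedge Δ=0.0000, bond B=0.0000.
  t=2,j=1: stock 137.5656 → up 170.5813 (V=51.2013), down 118.3064 (V=0.0000). Price 32.1946; hedge Δ=0.9795, bond B=-102.5458.
  t=2,j=2: stock 198.3504 → up 245.9545 (V=126.5745), down 170.5813 (V=51.2013). Price 92.7044; hedge Δ=1.0000, bond B=-105.6460.
  t=1,j=0: stock 110.9400 → up 137.5656 (V=32.1946), down 95.4084 (V=0.0000). Price 20.2435; hedge Δ=0.7637, bond B=-64.4792.
  t=1,j=1: stock 159.9600 → up 198.3504 (V=92.7044), down 137.5656 (V=32.1946). Price 66.5384; hedge Δ=0.9955, bond B=-92.6979.
  t=0,j=0: stock 129.0000 → up 159.9600 (V=66.5384), down 110.9400 (V=20.2435). Price 47.0241; hedge Δ=0.9444, bond B=-74.8047.
Each (Δ,B) replicates both successor values, so the strategy is self-financing and V0 is arbitrage-free.

(0,0): Delta=0.9444 Bond=-74.8047
(1,0): Delta=0.7637 Bond=-64.4792
(1,1): Delta=0.9955 Bond=-92.6979
(2,0): Delta=0.0000 Bond=0.0000
(2,1): Delta=0.9795 Bond=-102.5458
(2,2): Delta=1.0000 Bond=-105.6460
V0=47.0241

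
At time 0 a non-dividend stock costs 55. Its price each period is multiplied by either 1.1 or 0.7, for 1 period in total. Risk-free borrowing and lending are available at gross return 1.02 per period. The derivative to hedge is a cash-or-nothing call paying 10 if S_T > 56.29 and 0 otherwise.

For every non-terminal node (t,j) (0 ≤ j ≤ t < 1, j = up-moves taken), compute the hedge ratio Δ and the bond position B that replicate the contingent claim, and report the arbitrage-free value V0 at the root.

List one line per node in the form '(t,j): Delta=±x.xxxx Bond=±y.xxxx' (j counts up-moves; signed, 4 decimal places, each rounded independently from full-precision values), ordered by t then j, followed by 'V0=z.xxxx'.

(0,0): Delta=0.4545 Bond=-17.1569
V0=7.8431

No-arbitrage ⇒ martingale measure with p* = (R−d)/(u−d) = 0.8000.
Terminal values V(1,·): V(1,0)=0.0000, V(1,1)=10.0000
Node (0,0) S=55.0000: V=(p*·10.0000+(1−p*)·0.0000)/1.02=7.8431; Δ=(10.0000−0.0000)/(60.5000−38.5000)=0.4545; B=V−Δ·S=-17.1569
Each (Δ,B) replicates both successor values, so the strategy is self-financing and V0 is arbitrage-free.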